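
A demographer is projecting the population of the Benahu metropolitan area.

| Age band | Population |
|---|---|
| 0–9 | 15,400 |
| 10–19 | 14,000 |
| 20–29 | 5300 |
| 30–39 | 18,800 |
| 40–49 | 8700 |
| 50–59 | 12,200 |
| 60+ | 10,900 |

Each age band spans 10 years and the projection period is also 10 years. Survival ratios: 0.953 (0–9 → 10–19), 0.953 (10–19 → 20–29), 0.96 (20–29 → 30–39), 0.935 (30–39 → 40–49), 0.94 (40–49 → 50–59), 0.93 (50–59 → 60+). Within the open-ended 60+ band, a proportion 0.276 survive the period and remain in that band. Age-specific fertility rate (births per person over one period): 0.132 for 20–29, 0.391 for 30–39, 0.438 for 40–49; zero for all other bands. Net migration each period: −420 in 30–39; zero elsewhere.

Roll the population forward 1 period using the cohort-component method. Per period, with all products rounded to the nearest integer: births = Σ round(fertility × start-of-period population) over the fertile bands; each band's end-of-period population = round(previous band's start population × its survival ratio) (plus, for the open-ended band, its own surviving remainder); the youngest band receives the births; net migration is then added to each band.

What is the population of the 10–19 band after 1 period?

[period 1]
Births: 5300 * 0.132 = 700 ; 18800 * 0.391 = 7351 ; 8700 * 0.438 = 3811 — total 11862
10–19: 15400 * 0.953 = 14676
20–29: 14000 * 0.953 = 13342
30–39: 5300 * 0.96 = 5088
40–49: 18800 * 0.935 = 17578
50–59: 8700 * 0.94 = 8178
60+: 12200 * 0.93 + 10900 * 0.276 = 11346 + 3008 = 14354
Net migration: 30–39 − 420 → 4668
→ [11862, 14676, 13342, 4668, 17578, 8178, 14354]

14676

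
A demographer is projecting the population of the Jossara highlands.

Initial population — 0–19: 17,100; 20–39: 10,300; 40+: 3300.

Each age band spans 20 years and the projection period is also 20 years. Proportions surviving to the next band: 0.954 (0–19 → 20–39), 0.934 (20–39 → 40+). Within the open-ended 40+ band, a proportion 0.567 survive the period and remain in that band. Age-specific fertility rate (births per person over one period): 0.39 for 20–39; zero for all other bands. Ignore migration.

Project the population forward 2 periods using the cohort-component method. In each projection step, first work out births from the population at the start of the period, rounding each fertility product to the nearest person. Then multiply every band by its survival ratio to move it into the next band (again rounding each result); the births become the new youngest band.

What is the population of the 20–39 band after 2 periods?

[period 1]
Births: 10300 × 0.39 = 4017
20–39: 17100 × 0.954 = 16313
40+: 10300 × 0.934 + 3300 × 0.567 = 9620 + 1871 = 11491
End of period: [4017, 16313, 11491]
[period 2]
Births: 16313 × 0.39 = 6362
20–39: 4017 × 0.954 = 3832
40+: 16313 × 0.934 + 11491 × 0.567 = 15236 + 6515 = 21751
End of period: [6362, 3832, 21751]

3832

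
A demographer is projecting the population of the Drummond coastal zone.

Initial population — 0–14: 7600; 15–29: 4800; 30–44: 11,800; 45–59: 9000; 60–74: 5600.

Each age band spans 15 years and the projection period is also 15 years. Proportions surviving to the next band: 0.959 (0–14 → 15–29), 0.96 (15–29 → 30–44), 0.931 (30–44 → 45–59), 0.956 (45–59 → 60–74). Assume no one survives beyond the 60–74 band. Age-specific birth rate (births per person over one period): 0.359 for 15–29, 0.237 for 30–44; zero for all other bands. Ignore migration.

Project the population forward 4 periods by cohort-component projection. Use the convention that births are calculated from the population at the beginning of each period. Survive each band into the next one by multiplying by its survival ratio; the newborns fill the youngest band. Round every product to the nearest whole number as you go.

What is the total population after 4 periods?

18860

(Bands numbered youngest = 1 to oldest = 5.)
Period 1:
Births: 4800 × 0.359 = 1723  |  11800 × 0.237 = 2797 — total 4520
Band 2: 7600 × 0.959 = 7288
Band 3: 4800 × 0.96 = 4608
Band 4: 11800 × 0.931 = 10986
Band 5: 9000 × 0.956 = 8604
End of period: [4520, 7288, 4608, 10986, 8604]
Period 2:
Births: 7288 × 0.359 = 2616  |  4608 × 0.237 = 1092 — total 3708
Band 2: 4520 × 0.959 = 4335
Band 3: 7288 × 0.96 = 6996
Band 4: 4608 × 0.931 = 4290
Band 5: 10986 × 0.956 = 10503
End of period: [3708, 4335, 6996, 4290, 10503]
Period 3:
Births: 4335 × 0.359 = 1556  |  6996 × 0.237 = 1658 — total 3214
Band 2: 3708 × 0.959 = 3556
Band 3: 4335 × 0.96 = 4162
Band 4: 6996 × 0.931 = 6513
Band 5: 4290 × 0.956 = 4101
End of period: [3214, 3556, 4162, 6513, 4101]
Period 4:
Births: 3556 × 0.359 = 1277  |  4162 × 0.237 = 986 — total 2263
Band 2: 3214 × 0.959 = 3082
Band 3: 3556 × 0.96 = 3414
Band 4: 4162 × 0.931 = 3875
Band 5: 6513 × 0.956 = 6226
End of period: [2263, 3082, 3414, 3875, 6226]
Total after period 4: 2263 + 3082 + 3414 + 3875 + 6226 = 18860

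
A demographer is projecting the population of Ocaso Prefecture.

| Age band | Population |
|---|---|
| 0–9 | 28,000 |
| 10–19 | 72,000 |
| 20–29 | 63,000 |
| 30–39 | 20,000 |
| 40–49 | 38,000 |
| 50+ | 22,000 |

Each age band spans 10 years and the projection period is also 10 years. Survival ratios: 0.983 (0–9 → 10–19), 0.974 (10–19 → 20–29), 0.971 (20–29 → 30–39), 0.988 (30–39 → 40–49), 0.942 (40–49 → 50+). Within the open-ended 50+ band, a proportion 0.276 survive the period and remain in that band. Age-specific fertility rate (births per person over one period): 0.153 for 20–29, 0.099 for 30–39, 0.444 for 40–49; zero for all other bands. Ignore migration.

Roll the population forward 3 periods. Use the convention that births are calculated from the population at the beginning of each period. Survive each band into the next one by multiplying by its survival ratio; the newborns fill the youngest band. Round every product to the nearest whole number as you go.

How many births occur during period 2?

25559

Numbering the bands 1..6 from youngest to oldest:
Period 1.
Births: 63000 × 0.153 = 9639, 20000 × 0.099 = 1980, 38000 × 0.444 = 16872 ⇒ total 28491
Band 2: 28000 × 0.983 = 27524
Band 3: 72000 × 0.974 = 70128
Band 4: 63000 × 0.971 = 61173
Band 5: 20000 × 0.988 = 19760
Band 6: 38000 × 0.942 + 22000 × 0.276 = 35796 + 6072 = 41868
Giving 28491 / 27524 / 70128 / 61173 / 19760 / 41868.
Period 2.
Births: 70128 × 0.153 = 10730, 61173 × 0.099 = 6056, 19760 × 0.444 = 8773 ⇒ total 25559
Band 2: 28491 × 0.983 = 28007
Band 3: 27524 × 0.974 = 26808
Band 4: 70128 × 0.971 = 68094
Band 5: 61173 × 0.988 = 60439
Band 6: 19760 × 0.942 + 41868 × 0.276 = 18614 + 11556 = 30170
Giving 25559 / 28007 / 26808 / 68094 / 60439 / 30170.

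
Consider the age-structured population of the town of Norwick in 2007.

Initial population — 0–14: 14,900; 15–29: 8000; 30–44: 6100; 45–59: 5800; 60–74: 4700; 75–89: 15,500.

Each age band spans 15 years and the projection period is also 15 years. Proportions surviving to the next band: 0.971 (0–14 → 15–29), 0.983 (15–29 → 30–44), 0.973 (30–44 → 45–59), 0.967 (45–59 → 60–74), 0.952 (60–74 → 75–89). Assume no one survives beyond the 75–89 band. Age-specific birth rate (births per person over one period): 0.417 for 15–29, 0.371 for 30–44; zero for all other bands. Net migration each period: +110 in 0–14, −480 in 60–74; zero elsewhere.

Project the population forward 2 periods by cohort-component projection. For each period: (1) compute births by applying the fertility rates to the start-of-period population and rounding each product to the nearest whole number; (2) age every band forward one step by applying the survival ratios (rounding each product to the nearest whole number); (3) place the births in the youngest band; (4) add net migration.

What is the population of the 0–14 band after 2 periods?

Let band 1 be 0–14 through band 6 = 75–89.
Period 1:
Births: 8000 × 0.417 = 3336, 6100 × 0.371 = 2263 — total 5599
Band 2: 14900 × 0.971 = 14468
Band 3: 8000 × 0.983 = 7864
Band 4: 6100 × 0.973 = 5935
Band 5: 5800 × 0.967 = 5609
Band 6: 4700 × 0.952 = 4474
Net migration: Band 1 + 110 → 5709; Band 5 − 480 → 5129
Giving 5709 / 14468 / 7864 / 5935 / 5129 / 4474.
Period 2:
Births: 14468 × 0.417 = 6033, 7864 × 0.371 = 2918 — total 8951
Band 2: 5709 × 0.971 = 5543
Band 3: 14468 × 0.983 = 14222
Band 4: 7864 × 0.973 = 7652
Band 5: 5935 × 0.967 = 5739
Band 6: 5129 × 0.952 = 4883
Net migration: Band 1 + 110 → 9061; Band 5 − 480 → 5259
Giving 9061 / 5543 / 14222 / 7652 / 5259 / 4883.

9061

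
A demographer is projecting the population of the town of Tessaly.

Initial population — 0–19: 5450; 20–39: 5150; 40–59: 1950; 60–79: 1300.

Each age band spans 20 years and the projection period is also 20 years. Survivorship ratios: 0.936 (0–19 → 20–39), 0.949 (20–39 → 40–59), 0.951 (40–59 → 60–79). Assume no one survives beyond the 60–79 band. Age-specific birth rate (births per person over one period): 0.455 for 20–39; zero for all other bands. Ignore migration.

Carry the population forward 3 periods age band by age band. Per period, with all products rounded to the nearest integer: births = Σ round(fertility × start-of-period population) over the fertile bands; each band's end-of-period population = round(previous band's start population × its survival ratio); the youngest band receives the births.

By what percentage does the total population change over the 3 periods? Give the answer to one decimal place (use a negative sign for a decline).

-28.8

— Period 1 —
Births: 5150 * 0.455 = 2343
20–39: 5450 * 0.936 = 5101
40–59: 5150 * 0.949 = 4887
60–79: 1950 * 0.951 = 1854
End of period: [2343, 5101, 4887, 1854]
— Period 2 —
Births: 5101 * 0.455 = 2321
20–39: 2343 * 0.936 = 2193
40–59: 5101 * 0.949 = 4841
60–79: 4887 * 0.951 = 4648
End of period: [2321, 2193, 4841, 4648]
— Period 3 —
Births: 2193 * 0.455 = 998
20–39: 2321 * 0.936 = 2172
40–59: 2193 * 0.949 = 2081
60–79: 4841 * 0.951 = 4604
End of period: [998, 2172, 2081, 4604]
Total: 13850 → 9855; change = -3995; percentage change = -28.8%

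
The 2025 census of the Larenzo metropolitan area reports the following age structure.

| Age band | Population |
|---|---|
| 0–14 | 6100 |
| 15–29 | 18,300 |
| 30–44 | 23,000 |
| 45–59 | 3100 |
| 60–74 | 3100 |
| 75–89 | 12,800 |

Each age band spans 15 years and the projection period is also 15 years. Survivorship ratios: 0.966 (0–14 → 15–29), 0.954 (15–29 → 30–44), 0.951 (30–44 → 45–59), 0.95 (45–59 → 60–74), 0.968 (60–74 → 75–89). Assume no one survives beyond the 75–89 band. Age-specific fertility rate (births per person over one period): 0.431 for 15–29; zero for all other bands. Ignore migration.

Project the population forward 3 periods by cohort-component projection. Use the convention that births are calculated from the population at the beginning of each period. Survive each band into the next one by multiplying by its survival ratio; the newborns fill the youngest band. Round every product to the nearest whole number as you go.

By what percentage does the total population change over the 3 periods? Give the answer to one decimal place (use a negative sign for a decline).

Period 1:
Births: 18300 * 0.431 = 7887
15–29: 6100 * 0.966 = 5893
30–44: 18300 * 0.954 = 17458
45–59: 23000 * 0.951 = 21873
60–74: 3100 * 0.95 = 2945
75–89: 3100 * 0.968 = 3001
End of period: [7887, 5893, 17458, 21873, 2945, 3001]
Period 2:
Births: 5893 * 0.431 = 2540
15–29: 7887 * 0.966 = 7619
30–44: 5893 * 0.954 = 5622
45–59: 17458 * 0.951 = 16603
60–74: 21873 * 0.95 = 20779
75–89: 2945 * 0.968 = 2851
End of period: [2540, 7619, 5622, 16603, 20779, 2851]
Period 3:
Births: 7619 * 0.431 = 3284
15–29: 2540 * 0.966 = 2454
30–44: 7619 * 0.954 = 7269
45–59: 5622 * 0.951 = 5347
60–74: 16603 * 0.95 = 15773
75–89: 20779 * 0.968 = 20114
End of period: [3284, 2454, 7269, 5347, 15773, 20114]
Total: 66400 → 54241; change = -12159; percentage change = -18.3%

-18.3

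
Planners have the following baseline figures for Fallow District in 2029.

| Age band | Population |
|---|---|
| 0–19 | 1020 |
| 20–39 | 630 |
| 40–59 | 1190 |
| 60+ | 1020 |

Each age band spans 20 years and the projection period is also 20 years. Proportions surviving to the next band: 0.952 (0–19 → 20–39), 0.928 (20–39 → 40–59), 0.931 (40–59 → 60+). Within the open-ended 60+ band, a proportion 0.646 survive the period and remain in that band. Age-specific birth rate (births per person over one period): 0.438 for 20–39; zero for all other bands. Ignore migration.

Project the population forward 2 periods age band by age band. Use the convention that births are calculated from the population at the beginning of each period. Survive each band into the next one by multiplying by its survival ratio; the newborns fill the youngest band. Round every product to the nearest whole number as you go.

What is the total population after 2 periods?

3275

Let band 1 be 0–19 through band 4 = 60+.
— Period 1 —
Births: 630 × 0.438 = 276
Band 2: 1020 × 0.952 = 971
Band 3: 630 × 0.928 = 585
Band 4: 1190 × 0.931 + 1020 × 0.646 = 1108 + 659 = 1767
→ [276, 971, 585, 1767]
— Period 2 —
Births: 971 × 0.438 = 425
Band 2: 276 × 0.952 = 263
Band 3: 971 × 0.928 = 901
Band 4: 585 × 0.931 + 1767 × 0.646 = 545 + 1141 = 1686
→ [425, 263, 901, 1686]
Total after period 2: 425 + 263 + 901 + 1686 = 3275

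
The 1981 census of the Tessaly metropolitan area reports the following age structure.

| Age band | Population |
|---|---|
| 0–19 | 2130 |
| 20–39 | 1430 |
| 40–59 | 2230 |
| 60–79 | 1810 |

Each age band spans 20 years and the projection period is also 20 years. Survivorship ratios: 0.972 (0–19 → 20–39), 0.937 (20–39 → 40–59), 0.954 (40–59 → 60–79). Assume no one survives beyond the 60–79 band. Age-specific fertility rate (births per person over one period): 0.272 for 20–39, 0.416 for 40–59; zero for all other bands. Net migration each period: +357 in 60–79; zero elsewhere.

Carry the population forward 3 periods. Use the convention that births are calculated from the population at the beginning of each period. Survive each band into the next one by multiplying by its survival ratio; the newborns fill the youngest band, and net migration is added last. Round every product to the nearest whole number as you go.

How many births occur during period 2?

Numbering the groups 1..4 from youngest to oldest:
Period 1.
Births: 1430 * 0.272 = 389, 2230 * 0.416 = 928 — total 1317
Group 2: 2130 * 0.972 = 2070
Group 3: 1430 * 0.937 = 1340
Group 4: 2230 * 0.954 = 2127
Net migration: Group 4 + 357 → 2484
End of period: [1317, 2070, 1340, 2484]
Period 2.
Births: 2070 * 0.272 = 563, 1340 * 0.416 = 557 — total 1120
Group 2: 1317 * 0.972 = 1280
Group 3: 2070 * 0.937 = 1940
Group 4: 1340 * 0.954 = 1278
Net migration: Group 4 + 357 → 1635
End of period: [1120, 1280, 1940, 1635]

1120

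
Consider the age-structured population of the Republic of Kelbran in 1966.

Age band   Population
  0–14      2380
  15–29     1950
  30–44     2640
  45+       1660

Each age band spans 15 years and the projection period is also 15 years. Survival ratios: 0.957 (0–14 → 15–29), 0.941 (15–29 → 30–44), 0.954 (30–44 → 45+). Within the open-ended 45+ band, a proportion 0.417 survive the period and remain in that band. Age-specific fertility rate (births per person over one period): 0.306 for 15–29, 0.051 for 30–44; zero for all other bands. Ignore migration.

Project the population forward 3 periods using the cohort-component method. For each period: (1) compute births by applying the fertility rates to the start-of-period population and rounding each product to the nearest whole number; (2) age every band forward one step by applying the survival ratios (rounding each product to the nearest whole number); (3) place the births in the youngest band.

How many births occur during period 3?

324

Let band 1 be 0–14 through band 4 = 45+.
— Period 1 —
Births: 1950 * 0.306 = 597  |  2640 * 0.051 = 135 → total 732
Band 2: 2380 * 0.957 = 2278
Band 3: 1950 * 0.941 = 1835
Band 4: 2640 * 0.954 + 1660 * 0.417 = 2519 + 692 = 3211
Population now: 0–14=732, 15–29=2278, 30–44=1835, 45+=3211
— Period 2 —
Births: 2278 * 0.306 = 697  |  1835 * 0.051 = 94 → total 791
Band 2: 732 * 0.957 = 701
Band 3: 2278 * 0.941 = 2144
Band 4: 1835 * 0.954 + 3211 * 0.417 = 1751 + 1339 = 3090
Population now: 0–14=791, 15–29=701, 30–44=2144, 45+=3090
— Period 3 —
Births: 701 * 0.306 = 215  |  2144 * 0.051 = 109 → total 324
Band 2: 791 * 0.957 = 757
Band 3: 701 * 0.941 = 660
Band 4: 2144 * 0.954 + 3090 * 0.417 = 2045 + 1289 = 3334
Population now: 0–14=324, 15–29=757, 30–44=660, 45+=3334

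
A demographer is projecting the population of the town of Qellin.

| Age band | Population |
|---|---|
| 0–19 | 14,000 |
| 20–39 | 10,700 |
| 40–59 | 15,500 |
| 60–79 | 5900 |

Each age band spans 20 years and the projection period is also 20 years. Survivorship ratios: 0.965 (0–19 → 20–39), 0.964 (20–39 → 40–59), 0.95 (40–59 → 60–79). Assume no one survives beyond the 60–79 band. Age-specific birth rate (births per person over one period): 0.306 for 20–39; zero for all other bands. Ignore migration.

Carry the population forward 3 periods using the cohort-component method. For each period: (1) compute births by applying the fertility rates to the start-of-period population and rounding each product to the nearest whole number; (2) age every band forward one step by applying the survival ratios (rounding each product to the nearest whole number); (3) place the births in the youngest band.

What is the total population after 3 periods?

20374

Let group 1 be 0–19 through group 4 = 60–79.
[period 1]
Births: 10700 * 0.306 = 3274
Group 2: 14000 * 0.965 = 13510
Group 3: 10700 * 0.964 = 10315
Group 4: 15500 * 0.95 = 14725
Giving 3274 / 13510 / 10315 / 14725.
[period 2]
Births: 13510 * 0.306 = 4134
Group 2: 3274 * 0.965 = 3159
Group 3: 13510 * 0.964 = 13024
Group 4: 10315 * 0.95 = 9799
Giving 4134 / 3159 / 13024 / 9799.
[period 3]
Births: 3159 * 0.306 = 967
Group 2: 4134 * 0.965 = 3989
Group 3: 3159 * 0.964 = 3045
Group 4: 13024 * 0.95 = 12373
Giving 967 / 3989 / 3045 / 12373.
Total after period 3: 967 + 3989 + 3045 + 12373 = 20374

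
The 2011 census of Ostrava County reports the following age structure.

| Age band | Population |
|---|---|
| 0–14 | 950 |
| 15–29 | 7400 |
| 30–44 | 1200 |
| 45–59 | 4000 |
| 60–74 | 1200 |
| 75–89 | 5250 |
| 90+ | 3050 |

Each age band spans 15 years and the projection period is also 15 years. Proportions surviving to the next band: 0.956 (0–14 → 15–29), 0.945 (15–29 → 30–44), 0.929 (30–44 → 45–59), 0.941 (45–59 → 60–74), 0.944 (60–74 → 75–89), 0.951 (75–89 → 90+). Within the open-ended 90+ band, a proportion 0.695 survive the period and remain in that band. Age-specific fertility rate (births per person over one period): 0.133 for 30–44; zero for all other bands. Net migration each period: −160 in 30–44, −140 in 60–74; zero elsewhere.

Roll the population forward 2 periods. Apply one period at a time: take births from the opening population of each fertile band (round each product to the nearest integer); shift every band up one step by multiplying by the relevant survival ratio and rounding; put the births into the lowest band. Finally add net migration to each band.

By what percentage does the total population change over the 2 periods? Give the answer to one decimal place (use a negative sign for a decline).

-19.9

After projecting period 1:
Births: 1200 * 0.133 = 160
15–29: 950 * 0.956 = 908
30–44: 7400 * 0.945 = 6993
45–59: 1200 * 0.929 = 1115
60–74: 4000 * 0.941 = 3764
75–89: 1200 * 0.944 = 1133
90+: 5250 * 0.951 + 3050 * 0.695 = 4993 + 2120 = 7113
Net migration: 30–44 − 160 → 6833; 60–74 − 140 → 3624
End of period: [160, 908, 6833, 1115, 3624, 1133, 7113]
After projecting period 2:
Births: 6833 * 0.133 = 909
15–29: 160 * 0.956 = 153
30–44: 908 * 0.945 = 858
45–59: 6833 * 0.929 = 6348
60–74: 1115 * 0.941 = 1049
75–89: 3624 * 0.944 = 3421
90+: 1133 * 0.951 + 7113 * 0.695 = 1077 + 4944 = 6021
Net migration: 30–44 − 160 → 698; 60–74 − 140 → 909
End of period: [909, 153, 698, 6348, 909, 3421, 6021]
Total: 23050 → 18459; change = -4591; percentage change = -19.9%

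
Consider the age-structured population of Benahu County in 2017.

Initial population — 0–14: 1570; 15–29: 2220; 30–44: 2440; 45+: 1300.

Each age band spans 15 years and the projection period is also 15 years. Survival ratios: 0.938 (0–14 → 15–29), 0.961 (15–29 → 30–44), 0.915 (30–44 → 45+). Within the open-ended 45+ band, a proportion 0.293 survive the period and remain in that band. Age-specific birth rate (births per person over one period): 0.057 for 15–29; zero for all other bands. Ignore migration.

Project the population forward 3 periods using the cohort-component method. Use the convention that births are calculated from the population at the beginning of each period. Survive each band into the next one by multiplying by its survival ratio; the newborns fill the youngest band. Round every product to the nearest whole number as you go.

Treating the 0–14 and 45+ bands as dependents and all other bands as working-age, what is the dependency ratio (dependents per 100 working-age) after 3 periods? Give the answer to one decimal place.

Period 1.
Births: 2220 × 0.057 = 127
15–29: 1570 × 0.938 = 1473
30–44: 2220 × 0.961 = 2133
45+: 2440 × 0.915 + 1300 × 0.293 = 2233 + 381 = 2614
Giving 127 / 1473 / 2133 / 2614.
Period 2.
Births: 1473 × 0.057 = 84
15–29: 127 × 0.938 = 119
30–44: 1473 × 0.961 = 1416
45+: 2133 × 0.915 + 2614 × 0.293 = 1952 + 766 = 2718
Giving 84 / 119 / 1416 / 2718.
Period 3.
Births: 119 × 0.057 = 7
15–29: 84 × 0.938 = 79
30–44: 119 × 0.961 = 114
45+: 1416 × 0.915 + 2718 × 0.293 = 1296 + 796 = 2092
Giving 7 / 79 / 114 / 2092.
Dependents (band 0–14 + band 45+) = 7 + 2092 = 2099; working-age = 193; ratio = 2099/193 × 100 = 1087.6

1087.6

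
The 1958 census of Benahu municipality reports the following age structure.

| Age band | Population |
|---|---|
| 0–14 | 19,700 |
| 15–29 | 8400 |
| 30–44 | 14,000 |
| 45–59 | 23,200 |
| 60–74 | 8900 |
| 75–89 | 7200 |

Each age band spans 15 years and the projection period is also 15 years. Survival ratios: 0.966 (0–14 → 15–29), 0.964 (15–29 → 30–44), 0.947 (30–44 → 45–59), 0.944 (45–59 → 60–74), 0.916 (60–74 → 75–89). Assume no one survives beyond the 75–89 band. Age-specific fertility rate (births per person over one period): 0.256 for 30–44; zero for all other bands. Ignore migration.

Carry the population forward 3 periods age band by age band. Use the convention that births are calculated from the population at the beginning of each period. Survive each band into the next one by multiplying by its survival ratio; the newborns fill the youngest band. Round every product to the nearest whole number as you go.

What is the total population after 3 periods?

[period 1]
Births: 14000 * 0.256 = 3584
15–29: 19700 * 0.966 = 19030
30–44: 8400 * 0.964 = 8098
45–59: 14000 * 0.947 = 13258
60–74: 23200 * 0.944 = 21901
75–89: 8900 * 0.916 = 8152
→ [3584, 19030, 8098, 13258, 21901, 8152]
[period 2]
Births: 8098 * 0.256 = 2073
15–29: 3584 * 0.966 = 3462
30–44: 19030 * 0.964 = 18345
45–59: 8098 * 0.947 = 7669
60–74: 13258 * 0.944 = 12516
75–89: 21901 * 0.916 = 20061
→ [2073, 3462, 18345, 7669, 12516, 20061]
[period 3]
Births: 18345 * 0.256 = 4696
15–29: 2073 * 0.966 = 2003
30–44: 3462 * 0.964 = 3337
45–59: 18345 * 0.947 = 17373
60–74: 7669 * 0.944 = 7240
75–89: 12516 * 0.916 = 11465
→ [4696, 2003, 3337, 17373, 7240, 11465]
Total after period 3: 4696 + 2003 + 3337 + 17373 + 7240 + 11465 = 46114

46114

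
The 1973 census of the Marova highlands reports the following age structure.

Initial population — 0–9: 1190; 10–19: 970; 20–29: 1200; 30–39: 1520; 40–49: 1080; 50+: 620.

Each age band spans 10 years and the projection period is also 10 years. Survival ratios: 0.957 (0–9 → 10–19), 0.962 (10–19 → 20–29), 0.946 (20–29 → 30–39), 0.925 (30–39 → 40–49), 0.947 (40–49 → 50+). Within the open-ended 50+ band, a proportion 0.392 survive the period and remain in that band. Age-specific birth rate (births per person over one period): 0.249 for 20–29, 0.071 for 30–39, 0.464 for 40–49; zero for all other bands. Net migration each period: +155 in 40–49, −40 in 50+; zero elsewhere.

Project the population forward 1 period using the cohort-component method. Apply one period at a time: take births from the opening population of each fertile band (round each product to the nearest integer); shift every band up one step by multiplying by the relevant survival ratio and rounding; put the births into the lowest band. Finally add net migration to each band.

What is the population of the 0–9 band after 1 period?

908

After projecting period 1:
Births: 1200 * 0.249 = 299, 1520 * 0.071 = 108, 1080 * 0.464 = 501 — total 908
10–19: 1190 * 0.957 = 1139
20–29: 970 * 0.962 = 933
30–39: 1200 * 0.946 = 1135
40–49: 1520 * 0.925 = 1406
50+: 1080 * 0.947 + 620 * 0.392 = 1023 + 243 = 1266
Net migration: 40–49 + 155 → 1561; 50+ − 40 → 1226
Giving 908 / 1139 / 933 / 1135 / 1561 / 1226.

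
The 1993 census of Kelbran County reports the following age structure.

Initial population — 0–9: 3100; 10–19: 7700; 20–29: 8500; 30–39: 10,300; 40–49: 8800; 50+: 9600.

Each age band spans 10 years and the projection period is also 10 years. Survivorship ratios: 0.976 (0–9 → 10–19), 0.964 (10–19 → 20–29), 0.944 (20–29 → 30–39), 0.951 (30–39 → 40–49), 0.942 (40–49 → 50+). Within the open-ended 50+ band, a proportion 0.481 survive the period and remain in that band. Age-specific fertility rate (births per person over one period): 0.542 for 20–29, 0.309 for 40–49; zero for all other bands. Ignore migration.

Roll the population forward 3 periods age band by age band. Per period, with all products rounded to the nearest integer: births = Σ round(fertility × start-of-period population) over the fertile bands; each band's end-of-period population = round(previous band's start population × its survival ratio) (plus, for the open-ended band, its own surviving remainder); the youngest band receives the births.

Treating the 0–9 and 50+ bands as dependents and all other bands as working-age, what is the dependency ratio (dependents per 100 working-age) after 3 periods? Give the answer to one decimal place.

80.0

Let group 1 be 0–9 through group 6 = 50+.
After projecting period 1:
Births: 8500 × 0.542 = 4607 ; 8800 × 0.309 = 2719 → 7326
Group 2: 3100 × 0.976 = 3026
Group 3: 7700 × 0.964 = 7423
Group 4: 8500 × 0.944 = 8024
Group 5: 10300 × 0.951 = 9795
Group 6: 8800 × 0.942 + 9600 × 0.481 = 8290 + 4618 = 12908
→ [7326, 3026, 7423, 8024, 9795, 12908]
After projecting period 2:
Births: 7423 × 0.542 = 4023 ; 9795 × 0.309 = 3027 → 7050
Group 2: 7326 × 0.976 = 7150
Group 3: 3026 × 0.964 = 2917
Group 4: 7423 × 0.944 = 7007
Group 5: 8024 × 0.951 = 7631
Group 6: 9795 × 0.942 + 12908 × 0.481 = 9227 + 6209 = 15436
→ [7050, 7150, 2917, 7007, 7631, 15436]
After projecting period 3:
Births: 2917 × 0.542 = 1581 ; 7631 × 0.309 = 2358 → 3939
Group 2: 7050 × 0.976 = 6881
Group 3: 7150 × 0.964 = 6893
Group 4: 2917 × 0.944 = 2754
Group 5: 7007 × 0.951 = 6664
Group 6: 7631 × 0.942 + 15436 × 0.481 = 7188 + 7425 = 14613
→ [3939, 6881, 6893, 2754, 6664, 14613]
Dependents (band 0–9 + band 50+) = 3939 + 14613 = 18552; working-age = 23192; ratio = 18552/23192 × 100 = 80.0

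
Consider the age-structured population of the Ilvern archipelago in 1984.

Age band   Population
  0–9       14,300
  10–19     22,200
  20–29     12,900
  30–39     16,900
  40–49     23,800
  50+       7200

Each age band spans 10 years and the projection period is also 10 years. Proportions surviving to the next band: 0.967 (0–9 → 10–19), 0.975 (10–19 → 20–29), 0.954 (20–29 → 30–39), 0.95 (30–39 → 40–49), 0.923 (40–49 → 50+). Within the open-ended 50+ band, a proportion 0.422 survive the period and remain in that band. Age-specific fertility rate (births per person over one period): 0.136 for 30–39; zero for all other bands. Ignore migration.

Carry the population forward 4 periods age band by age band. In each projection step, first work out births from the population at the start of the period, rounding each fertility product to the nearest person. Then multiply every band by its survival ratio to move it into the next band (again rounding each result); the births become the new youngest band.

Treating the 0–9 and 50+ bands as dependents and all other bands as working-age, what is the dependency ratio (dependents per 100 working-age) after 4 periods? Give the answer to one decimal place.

155.7

Call the bands 1 to 6, youngest first.
[period 1]
Births: 16900 * 0.136 = 2298
Band 2: 14300 * 0.967 = 13828
Band 3: 22200 * 0.975 = 21645
Band 4: 12900 * 0.954 = 12307
Band 5: 16900 * 0.95 = 16055
Band 6: 23800 * 0.923 + 7200 * 0.422 = 21967 + 3038 = 25005
Giving 2298 / 13828 / 21645 / 12307 / 16055 / 25005.
[period 2]
Births: 12307 * 0.136 = 1674
Band 2: 2298 * 0.967 = 2222
Band 3: 13828 * 0.975 = 13482
Band 4: 21645 * 0.954 = 20649
Band 5: 12307 * 0.95 = 11692
Band 6: 16055 * 0.923 + 25005 * 0.422 = 14819 + 10552 = 25371
Giving 1674 / 2222 / 13482 / 20649 / 11692 / 25371.
[period 3]
Births: 20649 * 0.136 = 2808
Band 2: 1674 * 0.967 = 1619
Band 3: 2222 * 0.975 = 2166
Band 4: 13482 * 0.954 = 12862
Band 5: 20649 * 0.95 = 19617
Band 6: 11692 * 0.923 + 25371 * 0.422 = 10792 + 10707 = 21499
Giving 2808 / 1619 / 2166 / 12862 / 19617 / 21499.
[period 4]
Births: 12862 * 0.136 = 1749
Band 2: 2808 * 0.967 = 2715
Band 3: 1619 * 0.975 = 1579
Band 4: 2166 * 0.954 = 2066
Band 5: 12862 * 0.95 = 12219
Band 6: 19617 * 0.923 + 21499 * 0.422 = 18106 + 9073 = 27179
Giving 1749 / 2715 / 1579 / 2066 / 12219 / 27179.
Dependents (band 0–9 + band 50+) = 1749 + 27179 = 28928; working-age = 18579; ratio = 28928/18579 × 100 = 155.7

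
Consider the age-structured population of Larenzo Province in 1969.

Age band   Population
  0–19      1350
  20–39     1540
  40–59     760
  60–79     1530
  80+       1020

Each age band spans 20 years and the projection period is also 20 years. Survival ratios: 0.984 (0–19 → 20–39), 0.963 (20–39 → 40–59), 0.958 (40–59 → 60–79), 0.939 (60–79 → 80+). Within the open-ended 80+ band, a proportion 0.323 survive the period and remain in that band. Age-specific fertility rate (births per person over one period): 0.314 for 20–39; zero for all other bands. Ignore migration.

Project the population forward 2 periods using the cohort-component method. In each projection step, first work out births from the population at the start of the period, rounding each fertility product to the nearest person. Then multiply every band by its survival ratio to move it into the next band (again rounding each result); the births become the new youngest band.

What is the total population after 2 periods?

4847

Numbering the bands 1..5 from youngest to oldest:
[period 1]
Births: 1540 × 0.314 = 484
Band 2: 1350 × 0.984 = 1328
Band 3: 1540 × 0.963 = 1483
Band 4: 760 × 0.958 = 728
Band 5: 1530 × 0.939 + 1020 × 0.323 = 1437 + 329 = 1766
Population now: 0–19=484, 20–39=1328, 40–59=1483, 60–79=728, 80+=1766
[period 2]
Births: 1328 × 0.314 = 417
Band 2: 484 × 0.984 = 476
Band 3: 1328 × 0.963 = 1279
Band 4: 1483 × 0.958 = 1421
Band 5: 728 × 0.939 + 1766 × 0.323 = 684 + 570 = 1254
Population now: 0–19=417, 20–39=476, 40–59=1279, 60–79=1421, 80+=1254
Total after period 2: 417 + 476 + 1279 + 1421 + 1254 = 4847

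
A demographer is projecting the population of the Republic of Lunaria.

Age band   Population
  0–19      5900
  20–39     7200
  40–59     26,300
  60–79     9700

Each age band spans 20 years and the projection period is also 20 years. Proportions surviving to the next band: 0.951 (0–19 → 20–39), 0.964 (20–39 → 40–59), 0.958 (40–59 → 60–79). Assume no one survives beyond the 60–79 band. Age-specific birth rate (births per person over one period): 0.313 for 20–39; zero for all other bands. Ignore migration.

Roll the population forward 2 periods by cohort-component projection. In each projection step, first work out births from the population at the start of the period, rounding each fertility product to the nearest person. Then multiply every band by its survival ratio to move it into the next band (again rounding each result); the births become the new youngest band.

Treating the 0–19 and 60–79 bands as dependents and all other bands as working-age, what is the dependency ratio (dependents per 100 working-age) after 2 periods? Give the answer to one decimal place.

111.3

Let band 1 be 0–19 through band 4 = 60–79.
Period 1:
Births: 7200 × 0.313 = 2254
Band 2: 5900 × 0.951 = 5611
Band 3: 7200 × 0.964 = 6941
Band 4: 26300 × 0.958 = 25195
Giving 2254 / 5611 / 6941 / 25195.
Period 2:
Births: 5611 × 0.313 = 1756
Band 2: 2254 × 0.951 = 2144
Band 3: 5611 × 0.964 = 5409
Band 4: 6941 × 0.958 = 6649
Giving 1756 / 2144 / 5409 / 6649.
Dependents (band 0–19 + band 60–79) = 1756 + 6649 = 8405; working-age = 7553; ratio = 8405/7553 × 100 = 111.3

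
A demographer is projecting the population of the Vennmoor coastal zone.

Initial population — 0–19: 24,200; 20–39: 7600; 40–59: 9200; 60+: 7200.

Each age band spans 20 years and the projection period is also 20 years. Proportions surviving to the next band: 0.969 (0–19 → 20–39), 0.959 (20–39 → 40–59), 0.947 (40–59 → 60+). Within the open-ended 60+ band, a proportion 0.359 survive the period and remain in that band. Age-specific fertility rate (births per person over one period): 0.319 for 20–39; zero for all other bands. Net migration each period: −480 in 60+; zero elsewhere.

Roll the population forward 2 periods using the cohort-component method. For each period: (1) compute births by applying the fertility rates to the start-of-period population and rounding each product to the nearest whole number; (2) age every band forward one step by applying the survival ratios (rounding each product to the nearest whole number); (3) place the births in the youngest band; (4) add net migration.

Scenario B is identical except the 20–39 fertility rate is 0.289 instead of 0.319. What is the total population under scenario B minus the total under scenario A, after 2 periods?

-925

Let group 1 be 0–19 through group 4 = 60+.
Period 1.
Births: 7600 × 0.319 = 2424
Group 2: 24200 × 0.969 = 23450
Group 3: 7600 × 0.959 = 7288
Group 4: 9200 × 0.947 + 7200 × 0.359 = 8712 + 2585 = 11297
Net migration: Group 4 − 480 → 10817
Population now: 0–19=2424, 20–39=23450, 40–59=7288, 60+=10817
Period 2.
Births: 23450 × 0.319 = 7481
Group 2: 2424 × 0.969 = 2349
Group 3: 23450 × 0.959 = 22489
Group 4: 7288 × 0.947 + 10817 × 0.359 = 6902 + 3883 = 10785
Net migration: Group 4 − 480 → 10305
Population now: 0–19=7481, 20–39=2349, 40–59=22489, 60+=10305
Scenario A total after 2 periods: 42624
Scenario B projection —
Period 1.
Births: 7600 × 0.289 = 2196
Group 2: 24200 × 0.969 = 23450
Group 3: 7600 × 0.959 = 7288
Group 4: 9200 × 0.947 + 7200 × 0.359 = 8712 + 2585 = 11297
Net migration: Group 4 − 480 → 10817
Population now: 0–19=2196, 20–39=23450, 40–59=7288, 60+=10817
Period 2.
Births: 23450 × 0.289 = 6777
Group 2: 2196 × 0.969 = 2128
Group 3: 23450 × 0.959 = 22489
Group 4: 7288 × 0.947 + 10817 × 0.359 = 6902 + 3883 = 10785
Net migration: Group 4 − 480 → 10305
Population now: 0–19=6777, 20–39=2128, 40–59=22489, 60+=10305
Scenario B total after 2 periods: 41699
Difference B − A = 41699 − 42624 = -925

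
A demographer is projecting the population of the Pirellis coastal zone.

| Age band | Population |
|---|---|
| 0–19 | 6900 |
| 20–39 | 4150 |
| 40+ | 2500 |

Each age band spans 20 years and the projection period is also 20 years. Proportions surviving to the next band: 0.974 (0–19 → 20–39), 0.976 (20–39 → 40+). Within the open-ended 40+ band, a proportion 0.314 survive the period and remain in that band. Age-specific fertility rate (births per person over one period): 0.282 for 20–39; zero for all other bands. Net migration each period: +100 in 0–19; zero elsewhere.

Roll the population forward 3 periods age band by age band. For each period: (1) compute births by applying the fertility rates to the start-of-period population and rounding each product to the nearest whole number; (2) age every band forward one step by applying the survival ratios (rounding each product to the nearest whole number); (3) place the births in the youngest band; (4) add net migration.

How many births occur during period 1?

(Bands numbered youngest = 1 to oldest = 3.)
After projecting period 1:
Births: 4150 × 0.282 = 1170
Band 2: 6900 × 0.974 = 6721
Band 3: 4150 × 0.976 + 2500 × 0.314 = 4050 + 785 = 4835
Net migration: Band 1 + 100 → 1270
Giving 1270 / 6721 / 4835.

1170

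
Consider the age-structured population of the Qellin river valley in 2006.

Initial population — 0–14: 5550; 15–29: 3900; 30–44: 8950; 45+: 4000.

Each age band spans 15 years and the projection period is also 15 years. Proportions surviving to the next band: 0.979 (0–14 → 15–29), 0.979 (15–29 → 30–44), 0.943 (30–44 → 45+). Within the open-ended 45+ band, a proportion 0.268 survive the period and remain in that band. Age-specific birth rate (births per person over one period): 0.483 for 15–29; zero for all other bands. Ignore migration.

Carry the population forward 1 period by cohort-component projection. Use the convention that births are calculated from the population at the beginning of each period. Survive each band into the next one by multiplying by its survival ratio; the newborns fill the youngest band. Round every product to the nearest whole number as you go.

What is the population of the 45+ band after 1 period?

Call the bands 1 to 4, youngest first.
Period 1:
Births: 3900 * 0.483 = 1884
Band 2: 5550 * 0.979 = 5433
Band 3: 3900 * 0.979 = 3818
Band 4: 8950 * 0.943 + 4000 * 0.268 = 8440 + 1072 = 9512
Giving 1884 / 5433 / 3818 / 9512.

9512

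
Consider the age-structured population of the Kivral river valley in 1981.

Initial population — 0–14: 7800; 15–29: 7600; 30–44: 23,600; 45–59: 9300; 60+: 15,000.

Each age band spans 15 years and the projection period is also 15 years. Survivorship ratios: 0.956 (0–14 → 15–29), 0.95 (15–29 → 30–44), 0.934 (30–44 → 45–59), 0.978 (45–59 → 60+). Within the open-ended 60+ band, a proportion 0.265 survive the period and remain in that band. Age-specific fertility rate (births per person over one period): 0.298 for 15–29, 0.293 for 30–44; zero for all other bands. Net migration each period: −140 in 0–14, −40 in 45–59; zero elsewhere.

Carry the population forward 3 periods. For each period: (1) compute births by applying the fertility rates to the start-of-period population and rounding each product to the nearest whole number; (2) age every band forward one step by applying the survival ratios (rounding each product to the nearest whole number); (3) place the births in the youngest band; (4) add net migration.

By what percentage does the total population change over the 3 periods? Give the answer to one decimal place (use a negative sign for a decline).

-42.4

Call the groups 1 to 5, youngest first.
Period 1:
Births: 7600 × 0.298 = 2265  |  23600 × 0.293 = 6915 → total 9180
Group 2: 7800 × 0.956 = 7457
Group 3: 7600 × 0.95 = 7220
Group 4: 23600 × 0.934 = 22042
Group 5: 9300 × 0.978 + 15000 × 0.265 = 9095 + 3975 = 13070
Net migration: Group 1 − 140 → 9040; Group 4 − 40 → 22002
→ [9040, 7457, 7220, 22002, 13070]
Period 2:
Births: 7457 × 0.298 = 2222  |  7220 × 0.293 = 2115 → total 4337
Group 2: 9040 × 0.956 = 8642
Group 3: 7457 × 0.95 = 7084
Group 4: 7220 × 0.934 = 6743
Group 5: 22002 × 0.978 + 13070 × 0.265 = 21518 + 3464 = 24982
Net migration: Group 1 − 140 → 4197; Group 4 − 40 → 6703
→ [4197, 8642, 7084, 6703, 24982]
Period 3:
Births: 8642 × 0.298 = 2575  |  7084 × 0.293 = 2076 → total 4651
Group 2: 4197 × 0.956 = 4012
Group 3: 8642 × 0.95 = 8210
Group 4: 7084 × 0.934 = 6616
Group 5: 6703 × 0.978 + 24982 × 0.265 = 6556 + 6620 = 13176
Net migration: Group 1 − 140 → 4511; Group 4 − 40 → 6576
→ [4511, 4012, 8210, 6576, 13176]
Total: 63300 → 36485; change = -26815; percentage change = -42.4%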